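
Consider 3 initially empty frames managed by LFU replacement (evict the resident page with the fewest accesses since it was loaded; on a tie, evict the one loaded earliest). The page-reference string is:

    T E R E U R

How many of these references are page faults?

4

T: fault, frames (T)
E: fault, frames (T E)
R: fault, frames (T E R)
E: hit
U: fault, evict T, frames (E R U)
R: hit
Page faults: 4.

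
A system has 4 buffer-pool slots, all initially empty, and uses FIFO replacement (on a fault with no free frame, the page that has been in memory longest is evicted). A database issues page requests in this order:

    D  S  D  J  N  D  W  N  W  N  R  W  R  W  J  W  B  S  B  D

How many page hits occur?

11

D → miss, frames {D}
S → miss, frames {D,S}
D → hit
J → miss, frames {D,S,J}
N → miss, frames {D,S,J,N}
D → hit
W → miss, evict D, frames {S,J,N,W}
N → hit
W → hit
N → hit
R → miss, evict S, frames {J,N,W,R}
W → hit
R → hit
W → hit
J → hit
W → hit
B → miss, evict J, frames {N,W,R,B}
S → miss, evict N, frames {W,R,B,S}
B → hit
D → miss, evict W, frames {R,B,S,D}
Hits: 11.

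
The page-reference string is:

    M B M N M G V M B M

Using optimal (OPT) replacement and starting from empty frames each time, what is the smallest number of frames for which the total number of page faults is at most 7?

2

f=1: 10 faults
f=2: 6 faults
f=3: 5 faults
f=4: 5 faults
f=5: 5 faults
Smallest f with faults ≤ 7 is 2.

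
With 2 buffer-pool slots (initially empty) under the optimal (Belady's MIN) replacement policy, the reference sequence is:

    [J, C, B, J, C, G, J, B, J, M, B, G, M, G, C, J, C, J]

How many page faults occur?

10

J → fault, frames [J]
C → fault, frames [J, C]
B → fault, evict C, frames [J, B]
J → hit
C → fault, evict B, frames [J, C]
G → fault, evict C, frames [J, G]
J → hit
B → fault, evict G, frames [J, B]
J → hit
M → fault, evict J, frames [B, M]
B → hit
G → fault, evict B, frames [M, G]
M → hit
G → hit
C → fault, evict G, frames [M, C]
J → fault, evict M, frames [C, J]
C → hit
J → hit
Page faults: 10.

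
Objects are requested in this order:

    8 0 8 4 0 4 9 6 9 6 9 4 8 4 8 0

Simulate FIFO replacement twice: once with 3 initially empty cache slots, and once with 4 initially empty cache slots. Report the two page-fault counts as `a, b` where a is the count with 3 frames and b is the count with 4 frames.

8, 7

3 frames: F F . F . . F F . . . . F F . F → 8 faults.
4 frames: F F . F . . F F . . . . F . . F → 7 faults.
7 < 8: adding a frame reduced faults, as is typical.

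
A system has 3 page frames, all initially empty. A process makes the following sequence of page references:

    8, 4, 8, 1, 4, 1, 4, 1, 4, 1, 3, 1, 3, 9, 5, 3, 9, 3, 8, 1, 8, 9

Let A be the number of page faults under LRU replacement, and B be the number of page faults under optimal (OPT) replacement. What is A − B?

Under LRU: F F . F . . . . . . F . . F F . . . F F . F → 9 faults.
Under OPT: F F . F . . . . . . F . . F F . . . F F . . → 8 faults.
A − B = 9 − 8 = 1.

1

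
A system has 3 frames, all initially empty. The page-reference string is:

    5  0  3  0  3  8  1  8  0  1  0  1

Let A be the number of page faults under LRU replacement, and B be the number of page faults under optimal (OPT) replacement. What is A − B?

1

Under LRU: F F F . . F F . F . . . → 6 faults.
Under OPT: F F F . . F F . . . . . → 5 faults.
A − B = 6 − 5 = 1.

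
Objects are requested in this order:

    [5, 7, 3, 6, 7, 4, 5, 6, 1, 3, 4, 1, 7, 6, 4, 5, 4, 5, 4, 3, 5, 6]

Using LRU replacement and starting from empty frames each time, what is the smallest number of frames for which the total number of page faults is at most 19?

f=1: 22 faults
f=2: 19 faults
f=3: 16 faults
f=4: 13 faults
f=5: 10 faults
f=6: 6 faults
Smallest f with faults ≤ 19 is 2.

2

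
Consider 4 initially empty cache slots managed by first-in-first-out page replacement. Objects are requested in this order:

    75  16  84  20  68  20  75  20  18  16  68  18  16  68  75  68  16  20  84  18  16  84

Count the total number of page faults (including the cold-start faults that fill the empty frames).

10

75: miss, frames {75}
16: miss, frames {75,16}
84: miss, frames {75,16,84}
20: miss, frames {75,16,84,20}
68: miss, evict 75, frames {16,84,20,68}
20: hit
75: miss, evict 16, frames {84,20,68,75}
20: hit
18: miss, evict 84, frames {20,68,75,18}
16: miss, evict 20, frames {68,75,18,16}
68: hit
18: hit
16: hit
68: hit
75: hit
68: hit
16: hit
20: miss, evict 68, frames {75,18,16,20}
84: miss, evict 75, frames {18,16,20,84}
18: hit
16: hit
84: hit
Page faults: 10.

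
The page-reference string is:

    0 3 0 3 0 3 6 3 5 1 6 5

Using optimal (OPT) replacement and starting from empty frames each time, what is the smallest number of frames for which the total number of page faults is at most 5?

f=1: 12 faults
f=2: 6 faults
f=3: 5 faults
f=4: 5 faults
f=5: 5 faults
Smallest f with faults ≤ 5 is 3.

3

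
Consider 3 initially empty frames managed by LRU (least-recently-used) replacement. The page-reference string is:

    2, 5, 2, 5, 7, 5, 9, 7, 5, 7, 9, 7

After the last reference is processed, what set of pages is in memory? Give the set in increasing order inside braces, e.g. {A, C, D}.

2: miss, frames {2}
5: miss, frames {2,5}
2: hit
5: hit
7: miss, frames {2,5,7}
5: hit
9: miss, evict 2, frames {7,5,9}
7: hit
5: hit
7: hit
9: hit
7: hit

{5, 7, 9}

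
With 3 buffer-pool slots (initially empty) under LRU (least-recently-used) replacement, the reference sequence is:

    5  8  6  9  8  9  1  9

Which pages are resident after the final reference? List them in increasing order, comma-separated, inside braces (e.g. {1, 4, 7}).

5: miss, frames {5}
8: miss, frames {5,8}
6: miss, frames {5,8,6}
9: miss, evict 5, frames {8,6,9}
8: hit
9: hit
1: miss, evict 6, frames {8,9,1}
9: hit

{1, 8, 9}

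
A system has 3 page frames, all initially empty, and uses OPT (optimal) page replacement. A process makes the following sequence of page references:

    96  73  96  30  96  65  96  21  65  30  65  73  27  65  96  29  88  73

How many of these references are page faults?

10

96 → miss, frames {96}
73 → miss, frames {96,73}
96 → hit
30 → miss, frames {96,73,30}
96 → hit
65 → miss, evict 73, frames {96,30,65}
96 → hit
21 → miss, evict 96, frames {30,65,21}
65 → hit
30 → hit
65 → hit
73 → miss, evict 21, frames {30,65,73}
27 → miss, evict 30, frames {65,73,27}
65 → hit
96 → miss, evict 27, frames {65,73,96}
29 → miss, evict 96, frames {65,73,29}
88 → miss, evict 29, frames {65,73,88}
73 → hit
Page faults: 10.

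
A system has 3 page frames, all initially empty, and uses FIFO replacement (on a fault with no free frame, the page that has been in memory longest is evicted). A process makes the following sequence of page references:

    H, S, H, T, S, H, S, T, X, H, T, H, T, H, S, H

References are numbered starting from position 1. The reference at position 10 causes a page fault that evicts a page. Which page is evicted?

pos 1: H: miss, frames [H]
pos 2: S: miss, frames [H, S]
pos 3: H: hit
pos 4: T: miss, frames [H, S, T]
pos 5: S: hit
pos 6: H: hit
pos 7: S: hit
pos 8: T: hit
pos 9: X: miss, evict H, frames [S, T, X]
pos 10: H: miss, evict S, frames [T, X, H]
At position 10, page S is evicted.

S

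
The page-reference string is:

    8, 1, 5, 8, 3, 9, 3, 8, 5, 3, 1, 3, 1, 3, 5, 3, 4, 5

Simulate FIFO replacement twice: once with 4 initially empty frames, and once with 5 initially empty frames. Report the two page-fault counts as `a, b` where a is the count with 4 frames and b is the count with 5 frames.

4 frames: F F F . F F . F . . F . . . F F F . → 10 faults.
5 frames: F F F . F F . . . . . . . . . . F . → 6 faults.
6 < 10: adding a frame reduced faults, as is typical.

10, 6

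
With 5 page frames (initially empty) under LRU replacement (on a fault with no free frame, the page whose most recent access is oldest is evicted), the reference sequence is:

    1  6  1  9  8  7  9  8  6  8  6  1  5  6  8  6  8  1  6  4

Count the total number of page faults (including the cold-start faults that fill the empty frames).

1: fault, frames {1}
6: fault, frames {1,6}
1: hit
9: fault, frames {6,1,9}
8: fault, frames {6,1,9,8}
7: fault, frames {6,1,9,8,7}
9: hit
8: hit
6: hit
8: hit
6: hit
1: hit
5: fault, evict 7, frames {9,8,6,1,5}
6: hit
8: hit
6: hit
8: hit
1: hit
6: hit
4: fault, evict 9, frames {5,8,1,6,4}
Page faults: 7.

7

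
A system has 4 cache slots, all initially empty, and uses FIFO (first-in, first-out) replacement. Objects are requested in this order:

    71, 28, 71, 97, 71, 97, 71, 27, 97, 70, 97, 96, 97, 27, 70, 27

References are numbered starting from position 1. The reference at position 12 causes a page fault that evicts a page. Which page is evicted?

28

pos 1: 71 → fault, frames (71)
pos 2: 28 → fault, frames (71 28)
pos 3: 71 → hit
pos 4: 97 → fault, frames (71 28 97)
pos 5: 71 → hit
pos 6: 97 → hit
pos 7: 71 → hit
pos 8: 27 → fault, frames (71 28 97 27)
pos 9: 97 → hit
pos 10: 70 → fault, evict 71, frames (28 97 27 70)
pos 11: 97 → hit
pos 12: 96 → fault, evict 28, frames (97 27 70 96)
At position 12, page 28 is evicted.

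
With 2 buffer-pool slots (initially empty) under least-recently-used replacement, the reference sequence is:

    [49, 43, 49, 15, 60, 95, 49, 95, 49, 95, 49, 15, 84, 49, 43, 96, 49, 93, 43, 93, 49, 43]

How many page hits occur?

49: fault, frames (49)
43: fault, frames (49 43)
49: hit
15: fault, evict 43, frames (49 15)
60: fault, evict 49, frames (15 60)
95: fault, evict 15, frames (60 95)
49: fault, evict 60, frames (95 49)
95: hit
49: hit
95: hit
49: hit
15: fault, evict 95, frames (49 15)
84: fault, evict 49, frames (15 84)
49: fault, evict 15, frames (84 49)
43: fault, evict 84, frames (49 43)
96: fault, evict 49, frames (43 96)
49: fault, evict 43, frames (96 49)
93: fault, evict 96, frames (49 93)
43: fault, evict 49, frames (93 43)
93: hit
49: fault, evict 43, frames (93 49)
43: fault, evict 93, frames (49 43)
Hits: 6.

6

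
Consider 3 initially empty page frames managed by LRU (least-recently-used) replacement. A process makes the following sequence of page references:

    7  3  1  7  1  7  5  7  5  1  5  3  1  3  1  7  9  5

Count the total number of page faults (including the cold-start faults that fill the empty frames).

7: fault, frames {7}
3: fault, frames {7,3}
1: fault, frames {7,3,1}
7: hit
1: hit
7: hit
5: fault, evict 3, frames {1,7,5}
7: hit
5: hit
1: hit
5: hit
3: fault, evict 7, frames {1,5,3}
1: hit
3: hit
1: hit
7: fault, evict 5, frames {3,1,7}
9: fault, evict 3, frames {1,7,9}
5: fault, evict 1, frames {7,9,5}
Page faults: 8.

8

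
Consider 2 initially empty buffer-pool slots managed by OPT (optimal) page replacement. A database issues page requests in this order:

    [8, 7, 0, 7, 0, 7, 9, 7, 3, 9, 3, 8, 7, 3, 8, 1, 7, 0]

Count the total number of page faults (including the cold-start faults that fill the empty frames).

10

8: fault, frames [8]
7: fault, frames [8, 7]
0: fault, evict 8, frames [7, 0]
7: hit
0: hit
7: hit
9: fault, evict 0, frames [7, 9]
7: hit
3: fault, evict 7, frames [9, 3]
9: hit
3: hit
8: fault, evict 9, frames [3, 8]
7: fault, evict 8, frames [3, 7]
3: hit
8: fault, evict 3, frames [7, 8]
1: fault, evict 8, frames [7, 1]
7: hit
0: fault, evict 1, frames [7, 0]
Page faults: 10.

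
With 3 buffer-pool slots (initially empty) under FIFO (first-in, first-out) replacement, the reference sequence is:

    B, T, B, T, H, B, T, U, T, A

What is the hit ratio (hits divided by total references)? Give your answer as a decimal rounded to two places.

0.50

B -> fault, frames {B}
T -> fault, frames {B,T}
B -> hit
T -> hit
H -> fault, frames {B,T,H}
B -> hit
T -> hit
U -> fault, evict B, frames {T,H,U}
T -> hit
A -> fault, evict T, frames {H,U,A}
Hits: 5 of 10 references → 5/10 = 0.5000.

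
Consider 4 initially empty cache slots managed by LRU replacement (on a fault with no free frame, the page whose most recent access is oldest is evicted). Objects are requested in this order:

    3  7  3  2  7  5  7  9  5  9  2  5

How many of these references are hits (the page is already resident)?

3 → miss, frames [3]
7 → miss, frames [3, 7]
3 → hit
2 → miss, frames [7, 3, 2]
7 → hit
5 → miss, frames [3, 2, 7, 5]
7 → hit
9 → miss, evict 3, frames [2, 5, 7, 9]
5 → hit
9 → hit
2 → hit
5 → hit
Hits: 7.

7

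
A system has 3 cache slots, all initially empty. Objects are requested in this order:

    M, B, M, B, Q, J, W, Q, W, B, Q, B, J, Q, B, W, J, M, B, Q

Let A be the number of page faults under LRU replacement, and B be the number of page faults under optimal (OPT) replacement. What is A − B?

3

Under LRU: F F . . F F F . . F . . F . . F F F F F → 12 faults.
Under OPT: F F . . F F F . . . . . F . . F . F . F → 9 faults.
A − B = 12 − 9 = 3.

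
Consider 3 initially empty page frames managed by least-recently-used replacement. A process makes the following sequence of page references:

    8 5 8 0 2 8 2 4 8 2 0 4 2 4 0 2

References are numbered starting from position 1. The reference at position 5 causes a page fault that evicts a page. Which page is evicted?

5

pos 1: 8 → fault, frames (8)
pos 2: 5 → fault, frames (8 5)
pos 3: 8 → hit
pos 4: 0 → fault, frames (5 8 0)
pos 5: 2 → fault, evict 5, frames (8 0 2)
At position 5, page 5 is evicted.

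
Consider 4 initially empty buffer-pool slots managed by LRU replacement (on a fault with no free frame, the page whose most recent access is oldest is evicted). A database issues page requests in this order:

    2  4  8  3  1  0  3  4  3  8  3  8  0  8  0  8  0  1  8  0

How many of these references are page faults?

2 → fault, frames (2)
4 → fault, frames (2 4)
8 → fault, frames (2 4 8)
3 → fault, frames (2 4 8 3)
1 → fault, evict 2, frames (4 8 3 1)
0 → fault, evict 4, frames (8 3 1 0)
3 → hit
4 → fault, evict 8, frames (1 0 3 4)
3 → hit
8 → fault, evict 1, frames (0 4 3 8)
3 → hit
8 → hit
0 → hit
8 → hit
0 → hit
8 → hit
0 → hit
1 → fault, evict 4, frames (3 8 0 1)
8 → hit
0 → hit
Page faults: 9.

9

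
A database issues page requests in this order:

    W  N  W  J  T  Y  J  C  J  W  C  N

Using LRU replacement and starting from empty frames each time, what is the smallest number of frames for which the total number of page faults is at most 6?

6

f=1: 12 faults
f=2: 10 faults
f=3: 8 faults
f=4: 8 faults
f=5: 7 faults
f=6: 6 faults
Smallest f with faults ≤ 6 is 6.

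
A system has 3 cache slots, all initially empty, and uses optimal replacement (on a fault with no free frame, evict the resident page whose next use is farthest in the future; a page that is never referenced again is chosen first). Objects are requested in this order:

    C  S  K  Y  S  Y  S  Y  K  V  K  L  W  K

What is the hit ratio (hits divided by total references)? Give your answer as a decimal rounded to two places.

C: fault, frames [C]
S: fault, frames [C, S]
K: fault, frames [C, S, K]
Y: fault, evict C, frames [S, K, Y]
S: hit
Y: hit
S: hit
Y: hit
K: hit
V: fault, evict Y, frames [S, K, V]
K: hit
L: fault, evict V, frames [S, K, L]
W: fault, evict L, frames [S, K, W]
K: hit
Hits: 7 of 14 references → 7/14 = 0.5000.

0.50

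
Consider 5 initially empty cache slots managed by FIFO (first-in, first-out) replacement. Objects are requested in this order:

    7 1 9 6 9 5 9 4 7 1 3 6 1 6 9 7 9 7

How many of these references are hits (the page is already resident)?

7

7: fault, frames (7)
1: fault, frames (7 1)
9: fault, frames (7 1 9)
6: fault, frames (7 1 9 6)
9: hit
5: fault, frames (7 1 9 6 5)
9: hit
4: fault, evict 7, frames (1 9 6 5 4)
7: fault, evict 1, frames (9 6 5 4 7)
1: fault, evict 9, frames (6 5 4 7 1)
3: fault, evict 6, frames (5 4 7 1 3)
6: fault, evict 5, frames (4 7 1 3 6)
1: hit
6: hit
9: fault, evict 4, frames (7 1 3 6 9)
7: hit
9: hit
7: hit
Hits: 7.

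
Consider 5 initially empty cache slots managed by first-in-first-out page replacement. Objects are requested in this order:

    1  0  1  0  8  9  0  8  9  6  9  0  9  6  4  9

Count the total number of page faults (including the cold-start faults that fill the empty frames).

1 → miss, frames [1]
0 → miss, frames [1, 0]
1 → hit
0 → hit
8 → miss, frames [1, 0, 8]
9 → miss, frames [1, 0, 8, 9]
0 → hit
8 → hit
9 → hit
6 → miss, frames [1, 0, 8, 9, 6]
9 → hit
0 → hit
9 → hit
6 → hit
4 → miss, evict 1, frames [0, 8, 9, 6, 4]
9 → hit
Page faults: 6.

6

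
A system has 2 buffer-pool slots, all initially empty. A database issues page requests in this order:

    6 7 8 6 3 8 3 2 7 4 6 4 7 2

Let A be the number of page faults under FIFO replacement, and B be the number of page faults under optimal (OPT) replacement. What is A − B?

2

Under FIFO: F F F F F F . F F F F . F F → 12 faults.
Under OPT: F F F . F . . F F F F . F F → 10 faults.
A − B = 12 − 10 = 2.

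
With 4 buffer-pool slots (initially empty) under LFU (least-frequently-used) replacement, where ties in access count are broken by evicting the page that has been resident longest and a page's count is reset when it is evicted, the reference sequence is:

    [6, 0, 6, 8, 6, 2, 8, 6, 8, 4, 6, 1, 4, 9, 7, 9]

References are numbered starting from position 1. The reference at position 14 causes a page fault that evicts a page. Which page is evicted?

1

pos 1: 6: miss, frames [6]
pos 2: 0: miss, frames [6, 0]
pos 3: 6: hit
pos 4: 8: miss, frames [6, 0, 8]
pos 5: 6: hit
pos 6: 2: miss, frames [6, 0, 8, 2]
pos 7: 8: hit
pos 8: 6: hit
pos 9: 8: hit
pos 10: 4: miss, evict 0, frames [6, 8, 2, 4]
pos 11: 6: hit
pos 12: 1: miss, evict 2, frames [6, 8, 4, 1]
pos 13: 4: hit
pos 14: 9: miss, evict 1, frames [6, 8, 4, 9]
At position 14, page 1 is evicted.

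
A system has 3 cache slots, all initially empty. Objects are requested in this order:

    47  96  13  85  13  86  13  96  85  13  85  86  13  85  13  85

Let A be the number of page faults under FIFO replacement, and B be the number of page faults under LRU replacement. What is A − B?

Under FIFO: F F F F . F . F . F F F . . . . → 9 faults.
Under LRU: F F F F . F . F F . . F . . . . → 8 faults.
A − B = 9 − 8 = 1.

1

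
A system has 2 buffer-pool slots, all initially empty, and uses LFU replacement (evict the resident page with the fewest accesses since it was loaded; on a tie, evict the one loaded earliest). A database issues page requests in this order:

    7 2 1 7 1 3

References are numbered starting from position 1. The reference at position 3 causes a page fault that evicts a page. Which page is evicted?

pos 1: 7 → miss, frames [7]
pos 2: 2 → miss, frames [7, 2]
pos 3: 1 → miss, evict 7, frames [2, 1]
At position 3, page 7 is evicted.

7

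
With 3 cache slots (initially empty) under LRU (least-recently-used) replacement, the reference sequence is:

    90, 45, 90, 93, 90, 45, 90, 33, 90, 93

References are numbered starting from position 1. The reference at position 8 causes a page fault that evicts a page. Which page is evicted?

93

pos 1: 90 → fault, frames {90}
pos 2: 45 → fault, frames {90,45}
pos 3: 90 → hit
pos 4: 93 → fault, frames {45,90,93}
pos 5: 90 → hit
pos 6: 45 → hit
pos 7: 90 → hit
pos 8: 33 → fault, evict 93, frames {45,90,33}
At position 8, page 93 is evicted.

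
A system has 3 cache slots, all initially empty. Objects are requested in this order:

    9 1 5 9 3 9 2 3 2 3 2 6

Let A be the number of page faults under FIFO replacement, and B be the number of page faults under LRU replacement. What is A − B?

Under FIFO: F F F . F F F . . . . F → 7 faults.
Under LRU: F F F . F . F . . . . F → 6 faults.
A − B = 7 − 6 = 1.

1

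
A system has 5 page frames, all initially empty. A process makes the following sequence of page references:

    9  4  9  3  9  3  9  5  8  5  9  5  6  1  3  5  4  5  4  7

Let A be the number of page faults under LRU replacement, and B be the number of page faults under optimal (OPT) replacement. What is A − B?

Under LRU: F F . F . . . F F . . . F F F . F . . F → 10 faults.
Under OPT: F F . F . . . F F . . . F F . . . . . F → 8 faults.
A − B = 10 − 8 = 2.

2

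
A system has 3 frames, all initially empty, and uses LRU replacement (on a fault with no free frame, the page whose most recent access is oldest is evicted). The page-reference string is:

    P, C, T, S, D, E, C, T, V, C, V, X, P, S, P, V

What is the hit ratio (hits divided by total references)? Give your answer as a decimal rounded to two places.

0.19

P → fault, frames [P]
C → fault, frames [P, C]
T → fault, frames [P, C, T]
S → fault, evict P, frames [C, T, S]
D → fault, evict C, frames [T, S, D]
E → fault, evict T, frames [S, D, E]
C → fault, evict S, frames [D, E, C]
T → fault, evict D, frames [E, C, T]
V → fault, evict E, frames [C, T, V]
C → hit
V → hit
X → fault, evict T, frames [C, V, X]
P → fault, evict C, frames [V, X, P]
S → fault, evict V, frames [X, P, S]
P → hit
V → fault, evict X, frames [S, P, V]
Hits: 3 of 16 references → 3/16 = 0.1875.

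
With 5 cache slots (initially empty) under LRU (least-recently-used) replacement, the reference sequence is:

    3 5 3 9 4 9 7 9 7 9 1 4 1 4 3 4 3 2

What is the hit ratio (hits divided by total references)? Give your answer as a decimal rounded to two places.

3 -> fault, frames (3)
5 -> fault, frames (3 5)
3 -> hit
9 -> fault, frames (5 3 9)
4 -> fault, frames (5 3 9 4)
9 -> hit
7 -> fault, frames (5 3 4 9 7)
9 -> hit
7 -> hit
9 -> hit
1 -> fault, evict 5, frames (3 4 7 9 1)
4 -> hit
1 -> hit
4 -> hit
3 -> hit
4 -> hit
3 -> hit
2 -> fault, evict 7, frames (9 1 4 3 2)
Hits: 11 of 18 references → 11/18 = 0.6111.

0.61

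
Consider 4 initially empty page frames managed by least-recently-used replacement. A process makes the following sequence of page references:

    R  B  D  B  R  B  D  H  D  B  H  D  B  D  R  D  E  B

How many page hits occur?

R -> fault, frames {R}
B -> fault, frames {R,B}
D -> fault, frames {R,B,D}
B -> hit
R -> hit
B -> hit
D -> hit
H -> fault, frames {R,B,D,H}
D -> hit
B -> hit
H -> hit
D -> hit
B -> hit
D -> hit
R -> hit
D -> hit
E -> fault, evict H, frames {B,R,D,E}
B -> hit
Hits: 13.

13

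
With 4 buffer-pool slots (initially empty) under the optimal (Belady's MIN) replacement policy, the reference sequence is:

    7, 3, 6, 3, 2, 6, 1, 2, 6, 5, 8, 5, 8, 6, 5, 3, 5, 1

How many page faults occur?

8

7: miss, frames [7]
3: miss, frames [7, 3]
6: miss, frames [7, 3, 6]
3: hit
2: miss, frames [7, 3, 6, 2]
6: hit
1: miss, evict 7, frames [3, 6, 2, 1]
2: hit
6: hit
5: miss, evict 2, frames [3, 6, 1, 5]
8: miss, evict 1, frames [3, 6, 5, 8]
5: hit
8: hit
6: hit
5: hit
3: hit
5: hit
1: miss, evict 8, frames [3, 6, 5, 1]
Page faults: 8.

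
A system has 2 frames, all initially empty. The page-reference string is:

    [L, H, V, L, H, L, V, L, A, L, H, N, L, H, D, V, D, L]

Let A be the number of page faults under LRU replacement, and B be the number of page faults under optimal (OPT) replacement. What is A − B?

Under LRU: F F F F F . F . F . F F F F F F . F → 14 faults.
Under OPT: F F F . F . F . F . F F . F F F . F → 12 faults.
A − B = 14 − 12 = 2.

2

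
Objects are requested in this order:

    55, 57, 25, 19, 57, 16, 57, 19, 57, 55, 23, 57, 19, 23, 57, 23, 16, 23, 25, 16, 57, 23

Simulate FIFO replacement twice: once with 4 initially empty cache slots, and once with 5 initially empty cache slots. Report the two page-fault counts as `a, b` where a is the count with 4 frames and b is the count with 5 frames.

12, 6

4 frames: F F F F . F . . . F F F F . . . F . F . . F → 12 faults.
5 frames: F F F F . F . . . . F . . . . . . . . . . . → 6 faults.
6 < 12: adding a frame reduced faults, as is typical.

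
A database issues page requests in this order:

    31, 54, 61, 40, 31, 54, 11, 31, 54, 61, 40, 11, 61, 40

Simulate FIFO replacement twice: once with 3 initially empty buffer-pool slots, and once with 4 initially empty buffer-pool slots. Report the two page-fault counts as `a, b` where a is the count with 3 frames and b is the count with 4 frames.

3 frames: F F F F F F F . . F F . . . → 9 faults.
4 frames: F F F F . . F F F F F F . . → 10 faults.
10 > 9: adding a frame increased faults — Belady's anomaly.

9, 10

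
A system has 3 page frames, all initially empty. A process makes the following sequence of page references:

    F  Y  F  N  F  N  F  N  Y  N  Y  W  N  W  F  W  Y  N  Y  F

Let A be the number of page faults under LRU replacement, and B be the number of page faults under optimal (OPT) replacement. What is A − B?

Under LRU: F F . F . . . . . . . F . . F . F F . F → 8 faults.
Under OPT: F F . F . . . . . . . F . . . . F . . . → 5 faults.
A − B = 8 − 5 = 3.

3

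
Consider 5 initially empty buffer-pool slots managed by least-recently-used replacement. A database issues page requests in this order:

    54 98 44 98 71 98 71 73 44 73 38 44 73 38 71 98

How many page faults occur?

6

54 → miss, frames {54}
98 → miss, frames {54,98}
44 → miss, frames {54,98,44}
98 → hit
71 → miss, frames {54,44,98,71}
98 → hit
71 → hit
73 → miss, frames {54,44,98,71,73}
44 → hit
73 → hit
38 → miss, evict 54, frames {98,71,44,73,38}
44 → hit
73 → hit
38 → hit
71 → hit
98 → hit
Page faults: 6.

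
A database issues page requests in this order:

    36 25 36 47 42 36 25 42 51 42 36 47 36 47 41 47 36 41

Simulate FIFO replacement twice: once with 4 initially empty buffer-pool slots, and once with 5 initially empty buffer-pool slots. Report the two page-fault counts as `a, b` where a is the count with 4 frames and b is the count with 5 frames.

4 frames: F F . F F . . . F . F . . . F F . . → 8 faults.
5 frames: F F . F F . . . F . . . . . F . F . → 7 faults.
7 < 8: adding a frame reduced faults, as is typical.

8, 7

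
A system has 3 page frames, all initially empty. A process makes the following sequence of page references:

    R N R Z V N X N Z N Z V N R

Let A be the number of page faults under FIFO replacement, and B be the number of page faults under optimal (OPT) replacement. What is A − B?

2

Under FIFO: F F . F F . F F F . . F . F → 9 faults.
Under OPT: F F . F F . F . . . . F . F → 7 faults.
A − B = 9 − 7 = 2.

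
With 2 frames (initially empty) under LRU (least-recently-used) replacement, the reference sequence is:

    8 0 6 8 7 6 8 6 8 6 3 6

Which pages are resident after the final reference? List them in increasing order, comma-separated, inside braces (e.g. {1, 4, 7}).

{3, 6}

8: miss, frames [8]
0: miss, frames [8, 0]
6: miss, evict 8, frames [0, 6]
8: miss, evict 0, frames [6, 8]
7: miss, evict 6, frames [8, 7]
6: miss, evict 8, frames [7, 6]
8: miss, evict 7, frames [6, 8]
6: hit
8: hit
6: hit
3: miss, evict 8, frames [6, 3]
6: hit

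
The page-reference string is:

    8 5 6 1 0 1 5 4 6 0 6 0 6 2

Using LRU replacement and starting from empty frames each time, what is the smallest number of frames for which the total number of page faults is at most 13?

f=1: 14 faults
f=2: 10 faults
f=3: 10 faults
f=4: 9 faults
f=5: 7 faults
f=6: 7 faults
f=7: 7 faults
Smallest f with faults ≤ 13 is 2.

2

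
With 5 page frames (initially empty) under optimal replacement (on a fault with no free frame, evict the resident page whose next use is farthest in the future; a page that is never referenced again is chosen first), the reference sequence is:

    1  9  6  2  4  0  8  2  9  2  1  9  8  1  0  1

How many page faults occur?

7

1 -> miss, frames [1]
9 -> miss, frames [1, 9]
6 -> miss, frames [1, 9, 6]
2 -> miss, frames [1, 9, 6, 2]
4 -> miss, frames [1, 9, 6, 2, 4]
0 -> miss, evict 4, frames [1, 9, 6, 2, 0]
8 -> miss, evict 6, frames [1, 9, 2, 0, 8]
2 -> hit
9 -> hit
2 -> hit
1 -> hit
9 -> hit
8 -> hit
1 -> hit
0 -> hit
1 -> hit
Page faults: 7.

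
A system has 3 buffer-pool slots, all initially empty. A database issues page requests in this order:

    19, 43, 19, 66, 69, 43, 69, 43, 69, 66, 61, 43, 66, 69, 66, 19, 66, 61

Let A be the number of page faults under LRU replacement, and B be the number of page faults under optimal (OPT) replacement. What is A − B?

3

Under LRU: F F . F F F . . . . F F . F . F . F → 10 faults.
Under OPT: F F . F F . . . . . F . . F . F . . → 7 faults.
A − B = 10 − 7 = 3.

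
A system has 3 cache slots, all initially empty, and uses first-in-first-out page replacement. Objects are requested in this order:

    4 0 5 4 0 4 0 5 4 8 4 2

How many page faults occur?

6

4 -> miss, frames [4]
0 -> miss, frames [4, 0]
5 -> miss, frames [4, 0, 5]
4 -> hit
0 -> hit
4 -> hit
0 -> hit
5 -> hit
4 -> hit
8 -> miss, evict 4, frames [0, 5, 8]
4 -> miss, evict 0, frames [5, 8, 4]
2 -> miss, evict 5, frames [8, 4, 2]
Page faults: 6.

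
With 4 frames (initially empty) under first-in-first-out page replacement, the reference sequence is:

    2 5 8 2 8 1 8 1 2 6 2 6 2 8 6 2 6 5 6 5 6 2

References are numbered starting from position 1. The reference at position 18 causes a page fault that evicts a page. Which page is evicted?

8

pos 1: 2 → miss, frames [2]
pos 2: 5 → miss, frames [2, 5]
pos 3: 8 → miss, frames [2, 5, 8]
pos 4: 2 → hit
pos 5: 8 → hit
pos 6: 1 → miss, frames [2, 5, 8, 1]
pos 7: 8 → hit
pos 8: 1 → hit
pos 9: 2 → hit
pos 10: 6 → miss, evict 2, frames [5, 8, 1, 6]
pos 11: 2 → miss, evict 5, frames [8, 1, 6, 2]
pos 12: 6 → hit
pos 13: 2 → hit
pos 14: 8 → hit
pos 15: 6 → hit
pos 16: 2 → hit
pos 17: 6 → hit
pos 18: 5 → miss, evict 8, frames [1, 6, 2, 5]
At position 18, page 8 is evicted.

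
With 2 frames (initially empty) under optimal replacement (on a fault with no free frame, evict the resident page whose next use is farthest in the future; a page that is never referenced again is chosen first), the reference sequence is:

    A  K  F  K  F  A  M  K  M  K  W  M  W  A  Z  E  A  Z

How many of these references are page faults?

10

A: fault, frames {A}
K: fault, frames {A,K}
F: fault, evict A, frames {K,F}
K: hit
F: hit
A: fault, evict F, frames {K,A}
M: fault, evict A, frames {K,M}
K: hit
M: hit
K: hit
W: fault, evict K, frames {M,W}
M: hit
W: hit
A: fault, evict W, frames {M,A}
Z: fault, evict M, frames {A,Z}
E: fault, evict Z, frames {A,E}
A: hit
Z: fault, evict E, frames {A,Z}
Page faults: 10.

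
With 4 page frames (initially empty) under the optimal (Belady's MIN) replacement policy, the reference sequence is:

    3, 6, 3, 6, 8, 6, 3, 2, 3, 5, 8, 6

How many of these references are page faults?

5

3: miss, frames [3]
6: miss, frames [3, 6]
3: hit
6: hit
8: miss, frames [3, 6, 8]
6: hit
3: hit
2: miss, frames [3, 6, 8, 2]
3: hit
5: miss, evict 2, frames [3, 6, 8, 5]
8: hit
6: hit
Page faults: 5.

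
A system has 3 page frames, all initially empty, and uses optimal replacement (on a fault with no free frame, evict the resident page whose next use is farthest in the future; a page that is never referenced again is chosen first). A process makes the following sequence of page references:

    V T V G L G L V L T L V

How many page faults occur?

5

V: miss, frames {V}
T: miss, frames {V,T}
V: hit
G: miss, frames {V,T,G}
L: miss, evict T, frames {V,G,L}
G: hit
L: hit
V: hit
L: hit
T: miss, evict G, frames {V,L,T}
L: hit
V: hit
Page faults: 5.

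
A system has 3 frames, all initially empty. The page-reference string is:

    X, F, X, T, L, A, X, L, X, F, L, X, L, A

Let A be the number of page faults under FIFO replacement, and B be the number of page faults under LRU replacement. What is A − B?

Under FIFO: F F . F F F F . . F F . . F → 9 faults.
Under LRU: F F . F F F F . . F . . . F → 8 faults.
A − B = 9 − 8 = 1.

1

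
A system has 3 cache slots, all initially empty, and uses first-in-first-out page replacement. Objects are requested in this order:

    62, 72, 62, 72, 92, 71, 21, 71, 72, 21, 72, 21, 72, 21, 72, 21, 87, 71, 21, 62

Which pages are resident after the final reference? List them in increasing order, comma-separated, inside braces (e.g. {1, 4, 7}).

{21, 62, 71}

62: fault, frames {62}
72: fault, frames {62,72}
62: hit
72: hit
92: fault, frames {62,72,92}
71: fault, evict 62, frames {72,92,71}
21: fault, evict 72, frames {92,71,21}
71: hit
72: fault, evict 92, frames {71,21,72}
21: hit
72: hit
21: hit
72: hit
21: hit
72: hit
21: hit
87: fault, evict 71, frames {21,72,87}
71: fault, evict 21, frames {72,87,71}
21: fault, evict 72, frames {87,71,21}
62: fault, evict 87, frames {71,21,62}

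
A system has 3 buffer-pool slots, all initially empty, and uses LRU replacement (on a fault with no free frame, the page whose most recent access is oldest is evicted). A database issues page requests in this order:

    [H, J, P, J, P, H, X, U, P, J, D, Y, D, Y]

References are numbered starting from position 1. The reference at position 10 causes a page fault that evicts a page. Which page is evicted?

pos 1: H → fault, frames [H]
pos 2: J → fault, frames [H, J]
pos 3: P → fault, frames [H, J, P]
pos 4: J → hit
pos 5: P → hit
pos 6: H → hit
pos 7: X → fault, evict J, frames [P, H, X]
pos 8: U → fault, evict P, frames [H, X, U]
pos 9: P → fault, evict H, frames [X, U, P]
pos 10: J → fault, evict X, frames [U, P, J]
At position 10, page X is evicted.

X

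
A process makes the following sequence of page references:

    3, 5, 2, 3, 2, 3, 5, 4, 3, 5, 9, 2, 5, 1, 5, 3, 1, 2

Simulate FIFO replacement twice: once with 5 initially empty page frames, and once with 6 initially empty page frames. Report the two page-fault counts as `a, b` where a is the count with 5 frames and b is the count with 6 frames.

5 frames: F F F . . . . F . . F . . F . F . . → 7 faults.
6 frames: F F F . . . . F . . F . . F . . . . → 6 faults.
6 < 7: adding a frame reduced faults, as is typical.

7, 6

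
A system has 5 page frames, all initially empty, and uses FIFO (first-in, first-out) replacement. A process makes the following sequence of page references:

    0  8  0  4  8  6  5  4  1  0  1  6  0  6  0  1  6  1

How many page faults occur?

0 → fault, frames {0}
8 → fault, frames {0,8}
0 → hit
4 → fault, frames {0,8,4}
8 → hit
6 → fault, frames {0,8,4,6}
5 → fault, frames {0,8,4,6,5}
4 → hit
1 → fault, evict 0, frames {8,4,6,5,1}
0 → fault, evict 8, frames {4,6,5,1,0}
1 → hit
6 → hit
0 → hit
6 → hit
0 → hit
1 → hit
6 → hit
1 → hit
Page faults: 7.

7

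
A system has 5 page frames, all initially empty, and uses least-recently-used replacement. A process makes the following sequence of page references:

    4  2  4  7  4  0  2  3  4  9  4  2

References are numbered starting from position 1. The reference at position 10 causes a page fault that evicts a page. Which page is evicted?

7

pos 1: 4: miss, frames {4}
pos 2: 2: miss, frames {4,2}
pos 3: 4: hit
pos 4: 7: miss, frames {2,4,7}
pos 5: 4: hit
pos 6: 0: miss, frames {2,7,4,0}
pos 7: 2: hit
pos 8: 3: miss, frames {7,4,0,2,3}
pos 9: 4: hit
pos 10: 9: miss, evict 7, frames {0,2,3,4,9}
At position 10, page 7 is evicted.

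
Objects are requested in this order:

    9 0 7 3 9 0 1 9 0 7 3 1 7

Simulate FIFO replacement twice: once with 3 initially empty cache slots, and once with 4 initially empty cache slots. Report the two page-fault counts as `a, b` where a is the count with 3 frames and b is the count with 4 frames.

9, 10

3 frames: F F F F F F F . . F F . . → 9 faults.
4 frames: F F F F . . F F F F F F . → 10 faults.
10 > 9: adding a frame increased faults — Belady's anomaly.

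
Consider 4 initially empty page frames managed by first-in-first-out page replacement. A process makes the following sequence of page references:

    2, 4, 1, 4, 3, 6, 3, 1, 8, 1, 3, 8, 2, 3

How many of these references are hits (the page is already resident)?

7

2 → miss, frames [2]
4 → miss, frames [2, 4]
1 → miss, frames [2, 4, 1]
4 → hit
3 → miss, frames [2, 4, 1, 3]
6 → miss, evict 2, frames [4, 1, 3, 6]
3 → hit
1 → hit
8 → miss, evict 4, frames [1, 3, 6, 8]
1 → hit
3 → hit
8 → hit
2 → miss, evict 1, frames [3, 6, 8, 2]
3 → hit
Hits: 7.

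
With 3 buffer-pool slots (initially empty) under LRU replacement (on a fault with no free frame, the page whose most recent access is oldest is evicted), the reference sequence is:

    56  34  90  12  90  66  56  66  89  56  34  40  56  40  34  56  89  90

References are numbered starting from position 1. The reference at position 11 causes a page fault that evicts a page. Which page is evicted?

66

pos 1: 56 -> miss, frames [56]
pos 2: 34 -> miss, frames [56, 34]
pos 3: 90 -> miss, frames [56, 34, 90]
pos 4: 12 -> miss, evict 56, frames [34, 90, 12]
pos 5: 90 -> hit
pos 6: 66 -> miss, evict 34, frames [12, 90, 66]
pos 7: 56 -> miss, evict 12, frames [90, 66, 56]
pos 8: 66 -> hit
pos 9: 89 -> miss, evict 90, frames [56, 66, 89]
pos 10: 56 -> hit
pos 11: 34 -> miss, evict 66, frames [89, 56, 34]
At position 11, page 66 is evicted.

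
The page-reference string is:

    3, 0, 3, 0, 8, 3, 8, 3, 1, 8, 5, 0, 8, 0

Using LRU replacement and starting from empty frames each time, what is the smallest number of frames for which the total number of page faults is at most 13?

2

f=1: 14 faults
f=2: 9 faults
f=3: 6 faults
f=4: 6 faults
f=5: 5 faults
Smallest f with faults ≤ 13 is 2.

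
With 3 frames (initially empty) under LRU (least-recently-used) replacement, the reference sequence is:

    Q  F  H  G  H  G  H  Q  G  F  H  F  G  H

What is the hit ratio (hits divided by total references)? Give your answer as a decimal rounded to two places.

Q -> fault, frames {Q}
F -> fault, frames {Q,F}
H -> fault, frames {Q,F,H}
G -> fault, evict Q, frames {F,H,G}
H -> hit
G -> hit
H -> hit
Q -> fault, evict F, frames {G,H,Q}
G -> hit
F -> fault, evict H, frames {Q,G,F}
H -> fault, evict Q, frames {G,F,H}
F -> hit
G -> hit
H -> hit
Hits: 7 of 14 references → 7/14 = 0.5000.

0.50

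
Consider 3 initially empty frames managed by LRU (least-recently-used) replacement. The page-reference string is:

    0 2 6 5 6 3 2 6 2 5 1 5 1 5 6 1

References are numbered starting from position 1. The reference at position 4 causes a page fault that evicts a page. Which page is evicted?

0

pos 1: 0 -> miss, frames {0}
pos 2: 2 -> miss, frames {0,2}
pos 3: 6 -> miss, frames {0,2,6}
pos 4: 5 -> miss, evict 0, frames {2,6,5}
At position 4, page 0 is evicted.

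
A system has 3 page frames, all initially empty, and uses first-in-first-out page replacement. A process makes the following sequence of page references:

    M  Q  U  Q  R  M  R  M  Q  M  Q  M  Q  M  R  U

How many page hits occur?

9

M -> fault, frames (M)
Q -> fault, frames (M Q)
U -> fault, frames (M Q U)
Q -> hit
R -> fault, evict M, frames (Q U R)
M -> fault, evict Q, frames (U R M)
R -> hit
M -> hit
Q -> fault, evict U, frames (R M Q)
M -> hit
Q -> hit
M -> hit
Q -> hit
M -> hit
R -> hit
U -> fault, evict R, frames (M Q U)
Hits: 9.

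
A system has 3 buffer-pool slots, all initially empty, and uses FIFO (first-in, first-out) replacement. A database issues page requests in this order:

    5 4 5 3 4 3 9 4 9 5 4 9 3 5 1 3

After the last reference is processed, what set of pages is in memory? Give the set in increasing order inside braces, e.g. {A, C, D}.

5 → fault, frames (5)
4 → fault, frames (5 4)
5 → hit
3 → fault, frames (5 4 3)
4 → hit
3 → hit
9 → fault, evict 5, frames (4 3 9)
4 → hit
9 → hit
5 → fault, evict 4, frames (3 9 5)
4 → fault, evict 3, frames (9 5 4)
9 → hit
3 → fault, evict 9, frames (5 4 3)
5 → hit
1 → fault, evict 5, frames (4 3 1)
3 → hit

{1, 3, 4}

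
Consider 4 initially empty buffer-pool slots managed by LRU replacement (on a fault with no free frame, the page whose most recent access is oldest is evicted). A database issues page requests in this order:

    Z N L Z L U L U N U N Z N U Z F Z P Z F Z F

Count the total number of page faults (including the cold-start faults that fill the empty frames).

6

Z → fault, frames (Z)
N → fault, frames (Z N)
L → fault, frames (Z N L)
Z → hit
L → hit
U → fault, frames (N Z L U)
L → hit
U → hit
N → hit
U → hit
N → hit
Z → hit
N → hit
U → hit
Z → hit
F → fault, evict L, frames (N U Z F)
Z → hit
P → fault, evict N, frames (U F Z P)
Z → hit
F → hit
Z → hit
F → hit
Page faults: 6.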